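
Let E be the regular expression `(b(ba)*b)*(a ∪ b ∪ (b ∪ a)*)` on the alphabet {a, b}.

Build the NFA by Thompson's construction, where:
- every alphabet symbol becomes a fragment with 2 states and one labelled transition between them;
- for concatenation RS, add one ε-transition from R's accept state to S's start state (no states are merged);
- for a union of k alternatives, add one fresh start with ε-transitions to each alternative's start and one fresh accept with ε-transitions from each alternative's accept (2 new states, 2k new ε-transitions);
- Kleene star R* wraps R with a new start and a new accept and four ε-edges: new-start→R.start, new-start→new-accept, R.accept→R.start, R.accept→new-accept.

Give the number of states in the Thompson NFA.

26

By structural recursion:
Each of the 8 symbol leaves contributes a 2-state fragment.
  ba : 4 states
  (ba)* : 6 states
  b(ba)*b : 10 states
  (b(ba)*b)* : 12 states
  b ∪ a : 6 states
  (b ∪ a)* : 8 states
  a ∪ b ∪ (b ∪ a)* : 14 states
  (b(ba)*b)*(a ∪ b ∪ (b ∪ a)*) : 26 states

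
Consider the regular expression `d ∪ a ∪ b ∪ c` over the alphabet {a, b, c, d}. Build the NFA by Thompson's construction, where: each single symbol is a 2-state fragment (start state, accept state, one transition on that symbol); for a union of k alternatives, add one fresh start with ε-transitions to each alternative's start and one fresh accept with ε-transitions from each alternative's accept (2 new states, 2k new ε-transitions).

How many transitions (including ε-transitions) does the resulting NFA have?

Per subexpression:
Each of the 4 symbol leaves contributes 1 transition (1 symbol, 0 ε).
  d ∪ a ∪ b ∪ c = 12 transitions (4 symbol, 8 ε)

12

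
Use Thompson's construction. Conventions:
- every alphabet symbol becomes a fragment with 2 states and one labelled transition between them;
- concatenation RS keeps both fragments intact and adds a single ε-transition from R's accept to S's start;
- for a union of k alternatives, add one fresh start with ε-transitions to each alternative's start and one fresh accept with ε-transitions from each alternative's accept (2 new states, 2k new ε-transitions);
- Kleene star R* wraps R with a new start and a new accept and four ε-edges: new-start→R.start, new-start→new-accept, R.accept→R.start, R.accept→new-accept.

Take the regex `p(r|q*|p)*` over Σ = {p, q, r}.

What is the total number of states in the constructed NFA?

14

Building bottom-up:
Each of the 4 symbol leaves contributes a 2-state fragment.
  q* = 4 states
  r|q*|p = 10 states
  (r|q*|p)* = 12 states
  p(r|q*|p)* = 14 states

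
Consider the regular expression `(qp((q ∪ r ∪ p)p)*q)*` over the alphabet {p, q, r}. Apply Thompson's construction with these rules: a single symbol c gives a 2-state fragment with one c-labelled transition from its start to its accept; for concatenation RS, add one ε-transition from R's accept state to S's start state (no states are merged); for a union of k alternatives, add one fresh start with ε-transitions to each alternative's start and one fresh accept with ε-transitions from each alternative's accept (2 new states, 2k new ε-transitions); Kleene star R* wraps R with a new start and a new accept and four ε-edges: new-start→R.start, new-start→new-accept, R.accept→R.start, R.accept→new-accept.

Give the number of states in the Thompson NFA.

20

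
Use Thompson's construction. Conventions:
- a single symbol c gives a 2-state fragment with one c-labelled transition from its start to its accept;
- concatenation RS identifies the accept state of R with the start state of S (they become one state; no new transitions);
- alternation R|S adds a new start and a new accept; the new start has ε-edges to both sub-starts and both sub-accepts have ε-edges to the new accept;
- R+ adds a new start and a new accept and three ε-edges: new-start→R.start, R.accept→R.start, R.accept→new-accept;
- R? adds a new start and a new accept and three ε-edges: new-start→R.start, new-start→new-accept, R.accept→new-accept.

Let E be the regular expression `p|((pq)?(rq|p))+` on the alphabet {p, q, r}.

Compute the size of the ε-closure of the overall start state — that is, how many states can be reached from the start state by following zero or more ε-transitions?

8

Compute the ε-closure size of each fragment's start state recursively; a symbol fragment's start has no outgoing ε-edge, so its closure is just itself (size 1).
  pq : |ε-closure| equals the left operand's closure size = 1 (its accept is not ε-reachable, so the closure stops there)
  (pq)? : new start has ε-edges to the inner start and to the new accept, so |ε-closure| = 2 + 1 = 3
  rq : same as the first factor's closure: |ε-closure| = 1
  rq|p : |ε-closure| = 1 + 1 + 1 = 3 (the new accept is not ε-reachable since no branch accepts ε)
  (pq)?(rq|p) : |ε-closure| = 3 + (3−1) = 5 (closure spills across the concat boundary because the left factor accepts ε)
  ((pq)?(rq|p))+ : new start ε-reaches only the body's start; the new accept needs a symbol first: |ε-closure| = 1 + 5 = 6
  p|((pq)?(rq|p))+ : |ε-closure| = 1 + 1 + 6 = 8 (the new accept is not ε-reachable since no branch accepts ε)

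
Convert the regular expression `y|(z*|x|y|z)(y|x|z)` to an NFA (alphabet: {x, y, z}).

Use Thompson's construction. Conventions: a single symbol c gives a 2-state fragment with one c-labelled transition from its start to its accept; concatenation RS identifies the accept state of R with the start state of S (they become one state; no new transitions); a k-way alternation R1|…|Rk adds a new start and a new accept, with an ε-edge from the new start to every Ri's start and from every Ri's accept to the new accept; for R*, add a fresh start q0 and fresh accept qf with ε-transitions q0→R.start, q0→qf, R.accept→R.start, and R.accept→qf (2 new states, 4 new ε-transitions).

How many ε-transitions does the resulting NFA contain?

Building bottom-up:
Each of the 8 symbol leaves contributes 0 ε-transitions.
  z* → 4 ε-transitions
  z*|x|y|z → 12 ε-transitions
  y|x|z → 6 ε-transitions
  (z*|x|y|z)(y|x|z) → 18 ε-transitions
  y|(z*|x|y|z)(y|x|z) → 22 ε-transitions

22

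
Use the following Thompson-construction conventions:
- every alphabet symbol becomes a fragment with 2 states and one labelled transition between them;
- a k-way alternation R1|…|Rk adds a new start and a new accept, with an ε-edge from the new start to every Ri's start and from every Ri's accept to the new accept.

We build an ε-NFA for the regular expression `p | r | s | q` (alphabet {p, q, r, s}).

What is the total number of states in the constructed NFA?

10

Per subexpression:
Each of the 4 symbol leaves contributes a 2-state fragment.
  p | r | s | q = 10 states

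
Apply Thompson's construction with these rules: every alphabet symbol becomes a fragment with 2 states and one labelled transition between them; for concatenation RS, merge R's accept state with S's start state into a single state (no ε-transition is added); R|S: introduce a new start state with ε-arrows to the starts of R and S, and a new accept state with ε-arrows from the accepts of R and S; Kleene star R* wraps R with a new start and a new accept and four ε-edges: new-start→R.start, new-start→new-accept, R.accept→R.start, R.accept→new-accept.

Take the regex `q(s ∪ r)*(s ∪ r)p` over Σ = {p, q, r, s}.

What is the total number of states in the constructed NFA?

15

By structural recursion:
Each of the 6 symbol leaves contributes a 2-state fragment.
  s ∪ r — 6 states
  (s ∪ r)* — 8 states
  s ∪ r — 6 states
  q(s ∪ r)*(s ∪ r)p — 15 states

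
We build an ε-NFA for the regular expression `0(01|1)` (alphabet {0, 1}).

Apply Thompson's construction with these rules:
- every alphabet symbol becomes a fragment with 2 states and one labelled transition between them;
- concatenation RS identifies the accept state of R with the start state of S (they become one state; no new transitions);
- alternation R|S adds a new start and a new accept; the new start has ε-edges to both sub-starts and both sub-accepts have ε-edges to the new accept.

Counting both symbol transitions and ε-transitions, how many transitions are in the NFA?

8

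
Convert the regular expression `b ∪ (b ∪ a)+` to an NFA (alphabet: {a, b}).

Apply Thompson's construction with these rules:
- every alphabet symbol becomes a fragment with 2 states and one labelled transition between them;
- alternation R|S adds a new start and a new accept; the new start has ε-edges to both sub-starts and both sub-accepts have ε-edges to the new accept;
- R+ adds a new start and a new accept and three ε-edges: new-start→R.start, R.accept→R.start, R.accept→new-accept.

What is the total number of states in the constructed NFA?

12

Building bottom-up:
Each of the 3 symbol leaves contributes a 2-state fragment.
  b ∪ a — 6 states
  (b ∪ a)+ — 8 states
  b ∪ (b ∪ a)+ — 12 states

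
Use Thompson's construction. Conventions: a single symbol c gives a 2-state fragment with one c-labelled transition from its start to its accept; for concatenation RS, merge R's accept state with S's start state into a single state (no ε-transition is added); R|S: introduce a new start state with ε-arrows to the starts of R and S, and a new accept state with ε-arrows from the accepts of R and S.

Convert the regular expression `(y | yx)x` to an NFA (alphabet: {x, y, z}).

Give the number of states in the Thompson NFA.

8

Recursing over subexpressions:
Each of the 4 symbol leaves contributes a 2-state fragment.
  yx → 3 states
  y | yx → 7 states
  (y | yx)x → 8 states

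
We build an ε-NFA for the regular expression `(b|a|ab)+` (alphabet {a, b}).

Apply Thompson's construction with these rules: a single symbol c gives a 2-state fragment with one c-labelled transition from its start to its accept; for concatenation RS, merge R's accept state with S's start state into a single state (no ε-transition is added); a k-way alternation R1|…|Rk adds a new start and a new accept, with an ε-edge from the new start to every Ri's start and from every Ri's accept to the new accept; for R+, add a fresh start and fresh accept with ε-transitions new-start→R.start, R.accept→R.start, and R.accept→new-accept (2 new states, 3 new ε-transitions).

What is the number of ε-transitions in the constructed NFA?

9

Per subexpression:
Each of the 4 symbol leaves contributes 0 ε-transitions.
  ab → 0 ε-transitions
  b|a|ab → 6 ε-transitions
  (b|a|ab)+ → 9 ε-transitions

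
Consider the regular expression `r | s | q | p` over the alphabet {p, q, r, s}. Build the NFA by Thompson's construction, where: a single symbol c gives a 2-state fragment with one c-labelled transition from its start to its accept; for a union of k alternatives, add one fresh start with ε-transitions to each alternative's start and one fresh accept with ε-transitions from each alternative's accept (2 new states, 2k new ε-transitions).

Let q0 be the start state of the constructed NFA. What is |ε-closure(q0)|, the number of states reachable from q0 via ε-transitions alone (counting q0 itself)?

Work bottom-up. For each fragment F, track |ε-closure(F.start)| and whether F's accept lies in that closure (i.e. whether F accepts ε). A single-symbol fragment has closure size 1 and does not accept ε.
  r | s | q | p : C = 1 + 1 + 1 + 1 + 1 = 5 (the new accept is not ε-reachable since no branch accepts ε)

5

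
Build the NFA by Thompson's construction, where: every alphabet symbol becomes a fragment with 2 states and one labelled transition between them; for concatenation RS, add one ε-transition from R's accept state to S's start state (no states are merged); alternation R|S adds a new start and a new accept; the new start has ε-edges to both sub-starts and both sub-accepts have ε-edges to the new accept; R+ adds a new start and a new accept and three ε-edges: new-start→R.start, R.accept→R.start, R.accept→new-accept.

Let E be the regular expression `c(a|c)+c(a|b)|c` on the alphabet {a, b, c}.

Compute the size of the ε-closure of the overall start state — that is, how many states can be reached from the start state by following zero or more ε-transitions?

3

Work bottom-up. For each fragment F, track |ε-closure(F.start)| and whether F's accept lies in that closure (i.e. whether F accepts ε). A single-symbol fragment has closure size 1 and does not accept ε.
  a|c : |closure| = 1 + 1 + 1 = 3 (the new accept is not ε-reachable since no branch accepts ε)
  (a|c)+ : new start ε-reaches only the body's start; the new accept needs a symbol first: |closure| = 1 + 3 = 4
  a|b : new start ε-reaches every alternative's start; none of them accept ε, so the new accept is not reached: |closure| = 1 + 1 + 1 = 3
  c(a|c)+c(a|b) : |closure| equals the left operand's closure size = 1 (its accept is not ε-reachable, so the closure stops there)
  c(a|c)+c(a|b)|c : new start ε-reaches every alternative's start; none of them accept ε, so the new accept is not reached: |closure| = 1 + 1 + 1 = 3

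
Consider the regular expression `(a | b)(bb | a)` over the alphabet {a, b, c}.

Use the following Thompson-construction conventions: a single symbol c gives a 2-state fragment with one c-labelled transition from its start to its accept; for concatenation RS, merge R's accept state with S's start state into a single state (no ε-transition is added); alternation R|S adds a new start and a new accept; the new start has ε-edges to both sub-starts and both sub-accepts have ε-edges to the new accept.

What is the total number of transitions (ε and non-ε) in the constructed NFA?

13

By structural recursion:
Each of the 5 symbol leaves contributes 1 transition (1 symbol, 0 ε).
  a | b : 6 transitions (2 symbol, 4 ε)
  bb : 2 transitions (2 symbol, 0 ε)
  bb | a : 7 transitions (3 symbol, 4 ε)
  (a | b)(bb | a) : 13 transitions (5 symbol, 8 ε)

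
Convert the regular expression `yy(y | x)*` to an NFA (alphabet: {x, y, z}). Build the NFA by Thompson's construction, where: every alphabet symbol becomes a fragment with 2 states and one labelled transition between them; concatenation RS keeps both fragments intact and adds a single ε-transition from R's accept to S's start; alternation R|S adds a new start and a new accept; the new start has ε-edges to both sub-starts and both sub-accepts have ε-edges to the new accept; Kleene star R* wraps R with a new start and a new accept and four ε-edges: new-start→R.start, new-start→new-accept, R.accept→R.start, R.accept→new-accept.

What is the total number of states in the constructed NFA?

12

Per subexpression:
Each of the 4 symbol leaves contributes a 2-state fragment.
  y | x = 6 states
  (y | x)* = 8 states
  yy(y | x)* = 12 states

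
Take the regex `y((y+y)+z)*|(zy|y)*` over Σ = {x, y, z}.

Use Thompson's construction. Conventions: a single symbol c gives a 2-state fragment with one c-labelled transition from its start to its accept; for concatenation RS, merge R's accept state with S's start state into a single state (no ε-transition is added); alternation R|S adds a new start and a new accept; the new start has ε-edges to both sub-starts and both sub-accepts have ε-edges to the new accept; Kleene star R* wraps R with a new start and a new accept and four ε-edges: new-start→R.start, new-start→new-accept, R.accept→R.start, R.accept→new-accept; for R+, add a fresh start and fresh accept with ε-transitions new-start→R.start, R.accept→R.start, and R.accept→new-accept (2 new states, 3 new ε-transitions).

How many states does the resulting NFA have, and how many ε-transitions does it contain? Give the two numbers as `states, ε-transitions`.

22, 22

By structural recursion:
Each of the 7 symbol leaves contributes 2 states and 0 ε-transitions.
  y+ : 4 states, 3 ε-transitions
  y+y : 5 states, 3 ε-transitions
  (y+y)+ : 7 states, 6 ε-transitions
  (y+y)+z : 8 states, 6 ε-transitions
  ((y+y)+z)* : 10 states, 10 ε-transitions
  y((y+y)+z)* : 11 states, 10 ε-transitions
  zy : 3 states, 0 ε-transitions
  zy|y : 7 states, 4 ε-transitions
  (zy|y)* : 9 states, 8 ε-transitions
  y((y+y)+z)*|(zy|y)* : 22 states, 22 ε-transitions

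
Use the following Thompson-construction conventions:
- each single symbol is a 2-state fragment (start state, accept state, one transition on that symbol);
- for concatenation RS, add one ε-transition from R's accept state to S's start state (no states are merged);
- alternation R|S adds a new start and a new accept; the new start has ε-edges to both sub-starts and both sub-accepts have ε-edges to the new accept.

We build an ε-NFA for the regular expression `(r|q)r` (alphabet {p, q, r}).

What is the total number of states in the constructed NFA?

Recursing over subexpressions:
Each of the 3 symbol leaves contributes a 2-state fragment.
  r|q — 6 states
  (r|q)r — 8 states

8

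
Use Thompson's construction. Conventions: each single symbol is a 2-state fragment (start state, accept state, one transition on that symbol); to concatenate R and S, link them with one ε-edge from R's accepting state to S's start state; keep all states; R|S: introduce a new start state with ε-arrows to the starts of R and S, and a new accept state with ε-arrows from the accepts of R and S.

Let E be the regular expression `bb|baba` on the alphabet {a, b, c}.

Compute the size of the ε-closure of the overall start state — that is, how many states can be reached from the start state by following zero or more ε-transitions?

3

Compute the ε-closure size of each fragment's start state recursively; a symbol fragment's start has no outgoing ε-edge, so its closure is just itself (size 1).
  bb : |ε-closure| equals the left operand's closure size = 1 (its accept is not ε-reachable, so the closure stops there)
  baba : same as the first factor's closure: |ε-closure| = 1
  bb|baba : |ε-closure| = 1 + 1 + 1 = 3 (the new accept is not ε-reachable since no branch accepts ε)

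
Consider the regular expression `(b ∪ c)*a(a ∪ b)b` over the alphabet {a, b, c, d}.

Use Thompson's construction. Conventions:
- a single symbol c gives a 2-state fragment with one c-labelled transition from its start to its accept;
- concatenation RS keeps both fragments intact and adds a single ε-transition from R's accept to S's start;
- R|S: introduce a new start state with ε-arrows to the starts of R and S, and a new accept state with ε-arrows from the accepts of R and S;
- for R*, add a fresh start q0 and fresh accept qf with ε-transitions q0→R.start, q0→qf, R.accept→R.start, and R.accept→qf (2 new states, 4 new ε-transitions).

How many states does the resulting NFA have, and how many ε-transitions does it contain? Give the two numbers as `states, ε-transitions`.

18, 15

Bottom-up over the parse tree:
Each of the 6 symbol leaves contributes 2 states and 0 ε-transitions.
  b ∪ c = 6 states, 4 ε-transitions
  (b ∪ c)* = 8 states, 8 ε-transitions
  a ∪ b = 6 states, 4 ε-transitions
  (b ∪ c)*a(a ∪ b)b = 18 states, 15 ε-transitions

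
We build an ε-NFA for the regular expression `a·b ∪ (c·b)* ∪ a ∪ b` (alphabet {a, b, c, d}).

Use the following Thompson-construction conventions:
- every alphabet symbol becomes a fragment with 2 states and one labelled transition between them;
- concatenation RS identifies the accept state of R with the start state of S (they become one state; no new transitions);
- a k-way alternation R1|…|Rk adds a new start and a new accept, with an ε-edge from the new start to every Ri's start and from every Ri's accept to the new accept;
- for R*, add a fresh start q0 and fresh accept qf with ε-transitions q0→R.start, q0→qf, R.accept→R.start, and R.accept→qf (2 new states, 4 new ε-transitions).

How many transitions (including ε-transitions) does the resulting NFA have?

18

Per subexpression:
Each of the 6 symbol leaves contributes 1 transition (1 symbol, 0 ε).
  a·b → 2 transitions (2 symbol, 0 ε)
  c·b → 2 transitions (2 symbol, 0 ε)
  (c·b)* → 6 transitions (2 symbol, 4 ε)
  a·b ∪ (c·b)* ∪ a ∪ b → 18 transitions (6 symbol, 12 ε)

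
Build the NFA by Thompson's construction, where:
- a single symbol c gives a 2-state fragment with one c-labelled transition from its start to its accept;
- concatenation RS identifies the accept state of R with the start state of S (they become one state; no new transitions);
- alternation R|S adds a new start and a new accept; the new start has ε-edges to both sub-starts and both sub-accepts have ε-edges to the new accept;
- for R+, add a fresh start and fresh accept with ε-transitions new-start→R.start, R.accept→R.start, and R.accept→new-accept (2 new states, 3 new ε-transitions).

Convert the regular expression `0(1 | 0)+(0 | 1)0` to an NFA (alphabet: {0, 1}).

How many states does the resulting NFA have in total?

Recursing over subexpressions:
Each of the 6 symbol leaves contributes a 2-state fragment.
  1 | 0 = 6 states
  (1 | 0)+ = 8 states
  0 | 1 = 6 states
  0(1 | 0)+(0 | 1)0 = 15 states

15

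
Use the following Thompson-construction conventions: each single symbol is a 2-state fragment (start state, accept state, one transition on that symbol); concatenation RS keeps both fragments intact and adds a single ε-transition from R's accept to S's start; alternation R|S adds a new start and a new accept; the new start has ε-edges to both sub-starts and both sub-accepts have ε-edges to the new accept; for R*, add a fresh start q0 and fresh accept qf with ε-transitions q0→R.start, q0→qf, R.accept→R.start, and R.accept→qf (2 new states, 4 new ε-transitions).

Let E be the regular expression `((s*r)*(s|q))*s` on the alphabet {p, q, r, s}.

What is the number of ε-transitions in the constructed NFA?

Bottom-up over the parse tree:
Each of the 5 symbol leaves contributes 0 ε-transitions.
  s* : 4 ε-transitions
  s*r : 5 ε-transitions
  (s*r)* : 9 ε-transitions
  s|q : 4 ε-transitions
  (s*r)*(s|q) : 14 ε-transitions
  ((s*r)*(s|q))* : 18 ε-transitions
  ((s*r)*(s|q))*s : 19 ε-transitions

19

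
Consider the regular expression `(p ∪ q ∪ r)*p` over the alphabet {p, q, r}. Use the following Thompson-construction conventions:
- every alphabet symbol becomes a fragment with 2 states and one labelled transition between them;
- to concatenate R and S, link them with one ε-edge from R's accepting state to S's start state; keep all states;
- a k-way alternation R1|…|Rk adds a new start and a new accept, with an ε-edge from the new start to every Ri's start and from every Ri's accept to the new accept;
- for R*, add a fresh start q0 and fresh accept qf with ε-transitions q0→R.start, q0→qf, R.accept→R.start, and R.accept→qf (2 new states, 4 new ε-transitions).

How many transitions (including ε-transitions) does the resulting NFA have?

By structural recursion:
Each of the 4 symbol leaves contributes 1 transition (1 symbol, 0 ε).
  p ∪ q ∪ r → 9 transitions (3 symbol, 6 ε)
  (p ∪ q ∪ r)* → 13 transitions (3 symbol, 10 ε)
  (p ∪ q ∪ r)*p → 15 transitions (4 symbol, 11 ε)

15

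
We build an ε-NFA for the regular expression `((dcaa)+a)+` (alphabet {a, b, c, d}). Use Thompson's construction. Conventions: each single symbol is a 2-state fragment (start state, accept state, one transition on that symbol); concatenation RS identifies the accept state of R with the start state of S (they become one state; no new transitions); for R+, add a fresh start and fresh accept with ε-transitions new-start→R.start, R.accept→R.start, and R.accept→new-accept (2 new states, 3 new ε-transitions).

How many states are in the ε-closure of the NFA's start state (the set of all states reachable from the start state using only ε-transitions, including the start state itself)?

3

Work bottom-up. For each fragment F, track |ε-closure(F.start)| and whether F's accept lies in that closure (i.e. whether F accepts ε). A single-symbol fragment has closure size 1 and does not accept ε.
  dcaa → same as the first factor's closure: C = 1
  (dcaa)+ → C = 1 + 1 = 2 (the body doesn't accept ε, so the new accept is not reached)
  (dcaa)+a → same as the first factor's closure: C = 2
  ((dcaa)+a)+ → new start ε-reaches only the body's start; the new accept needs a symbol first: C = 1 + 2 = 3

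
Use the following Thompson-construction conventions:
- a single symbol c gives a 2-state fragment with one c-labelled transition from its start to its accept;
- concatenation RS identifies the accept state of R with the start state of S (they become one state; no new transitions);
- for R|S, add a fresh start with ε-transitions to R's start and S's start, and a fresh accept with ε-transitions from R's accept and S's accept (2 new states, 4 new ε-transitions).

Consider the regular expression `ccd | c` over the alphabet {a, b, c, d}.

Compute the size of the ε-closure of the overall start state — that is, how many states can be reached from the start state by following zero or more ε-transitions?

Compute the ε-closure size of each fragment's start state recursively; a symbol fragment's start has no outgoing ε-edge, so its closure is just itself (size 1).
  ccd : same as the first factor's closure: C = 1
  ccd | c : new start ε-reaches every alternative's start; none of them accept ε, so the new accept is not reached: C = 1 + 1 + 1 = 3

3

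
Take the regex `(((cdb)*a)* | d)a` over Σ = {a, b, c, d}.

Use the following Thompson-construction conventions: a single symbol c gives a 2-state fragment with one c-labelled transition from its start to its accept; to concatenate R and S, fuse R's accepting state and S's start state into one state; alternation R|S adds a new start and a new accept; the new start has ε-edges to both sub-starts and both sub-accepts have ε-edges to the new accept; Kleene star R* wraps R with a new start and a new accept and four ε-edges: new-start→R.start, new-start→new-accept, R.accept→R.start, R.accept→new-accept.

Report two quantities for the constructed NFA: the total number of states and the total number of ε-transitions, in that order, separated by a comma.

By structural recursion:
Each of the 6 symbol leaves contributes 2 states and 0 ε-transitions.
  cdb → 4 states, 0 ε-transitions
  (cdb)* → 6 states, 4 ε-transitions
  (cdb)*a → 7 states, 4 ε-transitions
  ((cdb)*a)* → 9 states, 8 ε-transitions
  ((cdb)*a)* | d → 13 states, 12 ε-transitions
  (((cdb)*a)* | d)a → 14 states, 12 ε-transitions

14, 12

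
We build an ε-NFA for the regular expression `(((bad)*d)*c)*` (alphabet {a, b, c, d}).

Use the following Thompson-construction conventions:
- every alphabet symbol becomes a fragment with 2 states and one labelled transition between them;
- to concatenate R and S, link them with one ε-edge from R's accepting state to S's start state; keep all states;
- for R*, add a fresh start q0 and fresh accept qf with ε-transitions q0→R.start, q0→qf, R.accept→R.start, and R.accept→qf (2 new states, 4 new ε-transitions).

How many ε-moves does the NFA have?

Bottom-up over the parse tree:
Each of the 5 symbol leaves contributes 0 ε-transitions.
  bad → 2 ε-transitions
  (bad)* → 6 ε-transitions
  (bad)*d → 7 ε-transitions
  ((bad)*d)* → 11 ε-transitions
  ((bad)*d)*c → 12 ε-transitions
  (((bad)*d)*c)* → 16 ε-transitions

16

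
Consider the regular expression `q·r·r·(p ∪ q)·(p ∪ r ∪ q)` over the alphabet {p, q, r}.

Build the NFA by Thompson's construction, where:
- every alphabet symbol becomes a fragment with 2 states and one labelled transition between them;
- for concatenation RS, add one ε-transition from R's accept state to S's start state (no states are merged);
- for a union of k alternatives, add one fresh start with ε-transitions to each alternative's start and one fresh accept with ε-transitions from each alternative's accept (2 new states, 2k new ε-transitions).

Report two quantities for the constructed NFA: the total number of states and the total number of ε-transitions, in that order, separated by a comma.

Recursing over subexpressions:
Each of the 8 symbol leaves contributes 2 states and 0 ε-transitions.
  p ∪ q → 6 states, 4 ε-transitions
  p ∪ r ∪ q → 8 states, 6 ε-transitions
  q·r·r·(p ∪ q)·(p ∪ r ∪ q) → 20 states, 14 ε-transitions

20, 14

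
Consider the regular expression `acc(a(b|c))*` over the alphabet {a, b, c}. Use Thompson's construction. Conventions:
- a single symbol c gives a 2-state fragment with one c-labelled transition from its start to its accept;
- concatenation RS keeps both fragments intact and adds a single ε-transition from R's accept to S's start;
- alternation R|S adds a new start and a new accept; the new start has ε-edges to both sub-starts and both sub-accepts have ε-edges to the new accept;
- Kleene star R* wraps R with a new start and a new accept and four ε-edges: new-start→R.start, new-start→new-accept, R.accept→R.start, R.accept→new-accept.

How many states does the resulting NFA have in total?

Bottom-up over the parse tree:
Each of the 6 symbol leaves contributes a 2-state fragment.
  b|c — 6 states
  a(b|c) — 8 states
  (a(b|c))* — 10 states
  acc(a(b|c))* — 16 states

16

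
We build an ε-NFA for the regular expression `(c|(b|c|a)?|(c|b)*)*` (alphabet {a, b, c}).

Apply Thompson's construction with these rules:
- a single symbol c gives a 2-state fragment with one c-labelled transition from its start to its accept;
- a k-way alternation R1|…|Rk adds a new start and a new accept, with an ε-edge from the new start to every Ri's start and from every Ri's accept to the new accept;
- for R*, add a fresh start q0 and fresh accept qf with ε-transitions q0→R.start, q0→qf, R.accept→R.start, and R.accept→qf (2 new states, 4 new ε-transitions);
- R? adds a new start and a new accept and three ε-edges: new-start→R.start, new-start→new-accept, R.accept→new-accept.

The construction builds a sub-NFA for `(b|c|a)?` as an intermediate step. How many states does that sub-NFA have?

10

Fragment for `(b|c|a)?`:
Each of the 3 symbol leaves contributes a 2-state fragment.
  b|c|a → 8 states
  (b|c|a)? → 10 states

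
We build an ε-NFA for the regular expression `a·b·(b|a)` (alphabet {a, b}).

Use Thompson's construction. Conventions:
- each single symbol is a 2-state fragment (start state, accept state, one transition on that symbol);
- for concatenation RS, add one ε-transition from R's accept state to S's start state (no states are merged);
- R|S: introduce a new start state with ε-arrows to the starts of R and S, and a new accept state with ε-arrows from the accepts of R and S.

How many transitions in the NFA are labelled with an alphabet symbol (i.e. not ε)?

By structural recursion:
Each of the 4 symbol leaves contributes exactly 1 symbol transition.
  b|a = 2 symbol transitions
  a·b·(b|a) = 4 symbol transitions

4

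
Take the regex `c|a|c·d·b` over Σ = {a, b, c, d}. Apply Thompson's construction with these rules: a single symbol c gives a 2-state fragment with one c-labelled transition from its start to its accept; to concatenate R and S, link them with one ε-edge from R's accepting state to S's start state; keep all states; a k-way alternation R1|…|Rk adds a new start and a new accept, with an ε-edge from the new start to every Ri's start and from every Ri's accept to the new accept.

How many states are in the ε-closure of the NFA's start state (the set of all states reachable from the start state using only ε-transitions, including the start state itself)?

4

Let C(F) = |ε-closure(F.start)| within fragment F, and note whether F accepts ε. Symbol fragments have C = 1 and do not accept ε. Then:
  c·d·b — C equals the left operand's closure size = 1 (its accept is not ε-reachable, so the closure stops there)
  c|a|c·d·b — C = 1 + 1 + 1 + 1 = 4 (the new accept is not ε-reachable since no branch accepts ε)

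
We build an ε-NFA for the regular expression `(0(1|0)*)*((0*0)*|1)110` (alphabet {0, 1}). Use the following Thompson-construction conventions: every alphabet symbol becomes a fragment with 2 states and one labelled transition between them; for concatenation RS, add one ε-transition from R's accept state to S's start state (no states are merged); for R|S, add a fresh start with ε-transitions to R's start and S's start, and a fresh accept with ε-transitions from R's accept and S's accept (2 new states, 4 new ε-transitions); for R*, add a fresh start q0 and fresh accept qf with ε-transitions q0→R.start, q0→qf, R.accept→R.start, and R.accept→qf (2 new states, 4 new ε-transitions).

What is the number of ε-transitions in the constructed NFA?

30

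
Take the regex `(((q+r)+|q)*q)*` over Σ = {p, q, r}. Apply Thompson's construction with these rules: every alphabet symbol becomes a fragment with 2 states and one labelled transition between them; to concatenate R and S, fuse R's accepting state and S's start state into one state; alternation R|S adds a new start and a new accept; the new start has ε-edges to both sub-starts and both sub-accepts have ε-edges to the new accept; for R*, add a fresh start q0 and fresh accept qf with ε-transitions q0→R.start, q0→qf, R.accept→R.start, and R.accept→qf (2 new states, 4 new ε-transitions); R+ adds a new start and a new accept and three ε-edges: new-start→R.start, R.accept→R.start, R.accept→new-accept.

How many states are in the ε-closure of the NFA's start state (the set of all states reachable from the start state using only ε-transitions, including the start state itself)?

9

Compute the ε-closure size of each fragment's start state recursively; a symbol fragment's start has no outgoing ε-edge, so its closure is just itself (size 1).
  q+ → new start ε-reaches only the body's start; the new accept needs a symbol first: |ε-closure| = 1 + 1 = 2
  q+r → |ε-closure| equals the left operand's closure size = 2 (its accept is not ε-reachable, so the closure stops there)
  (q+r)+ → new start ε-reaches only the body's start; the new accept needs a symbol first: |ε-closure| = 1 + 2 = 3
  (q+r)+|q → |ε-closure| = 1 + 3 + 1 = 5 (the new accept is not ε-reachable since no branch accepts ε)
  ((q+r)+|q)* → the star's fresh start ε-reaches both the body's start and the fresh accept: |ε-closure| = 2 + 5 = 7
  ((q+r)+|q)*q → |ε-closure| = 7 + (1−1) = 7 (closure spills across the concat boundary because the left factor accepts ε)
  (((q+r)+|q)*q)* → |ε-closure| = 1 (new start) + 7 (body) + 1 (new accept) = 9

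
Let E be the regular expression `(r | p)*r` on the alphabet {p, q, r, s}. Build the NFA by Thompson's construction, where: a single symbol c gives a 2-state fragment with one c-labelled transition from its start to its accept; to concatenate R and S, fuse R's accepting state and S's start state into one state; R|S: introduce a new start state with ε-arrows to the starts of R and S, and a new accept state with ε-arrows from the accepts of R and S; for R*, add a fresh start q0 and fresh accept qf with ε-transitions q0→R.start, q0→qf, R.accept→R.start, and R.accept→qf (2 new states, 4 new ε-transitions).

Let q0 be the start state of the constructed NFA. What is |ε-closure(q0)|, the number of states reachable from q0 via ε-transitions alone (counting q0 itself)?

Compute the ε-closure size of each fragment's start state recursively; a symbol fragment's start has no outgoing ε-edge, so its closure is just itself (size 1).
  r | p : new start ε-reaches every alternative's start; none of them accept ε, so the new accept is not reached: |ε-closure| = 1 + 1 + 1 = 3
  (r | p)* : new start has ε-edges to the inner start and to the new accept, so |ε-closure| = 2 + 3 = 5
  (r | p)*r : the left operand accepts ε, so the closure extends into the next operand (the shared merged state is already counted); |ε-closure| = 5 + (1−1) = 5

5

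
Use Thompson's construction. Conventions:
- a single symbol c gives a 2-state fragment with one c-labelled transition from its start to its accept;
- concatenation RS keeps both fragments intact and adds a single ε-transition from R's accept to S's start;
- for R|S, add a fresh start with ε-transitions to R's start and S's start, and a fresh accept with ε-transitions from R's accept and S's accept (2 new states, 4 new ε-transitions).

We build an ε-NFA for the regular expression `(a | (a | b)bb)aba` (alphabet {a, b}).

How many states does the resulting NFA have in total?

Bottom-up over the parse tree:
Each of the 8 symbol leaves contributes a 2-state fragment.
  a | b → 6 states
  (a | b)bb → 10 states
  a | (a | b)bb → 14 states
  (a | (a | b)bb)aba → 20 states

20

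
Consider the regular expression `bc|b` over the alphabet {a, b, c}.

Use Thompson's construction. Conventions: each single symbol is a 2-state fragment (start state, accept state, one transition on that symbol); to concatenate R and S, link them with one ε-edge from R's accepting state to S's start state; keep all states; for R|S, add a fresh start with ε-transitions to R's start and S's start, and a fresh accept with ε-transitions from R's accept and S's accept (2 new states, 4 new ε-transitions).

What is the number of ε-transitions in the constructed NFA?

Per subexpression:
Each of the 3 symbol leaves contributes 0 ε-transitions.
  bc → 1 ε-transition
  bc|b → 5 ε-transitions

5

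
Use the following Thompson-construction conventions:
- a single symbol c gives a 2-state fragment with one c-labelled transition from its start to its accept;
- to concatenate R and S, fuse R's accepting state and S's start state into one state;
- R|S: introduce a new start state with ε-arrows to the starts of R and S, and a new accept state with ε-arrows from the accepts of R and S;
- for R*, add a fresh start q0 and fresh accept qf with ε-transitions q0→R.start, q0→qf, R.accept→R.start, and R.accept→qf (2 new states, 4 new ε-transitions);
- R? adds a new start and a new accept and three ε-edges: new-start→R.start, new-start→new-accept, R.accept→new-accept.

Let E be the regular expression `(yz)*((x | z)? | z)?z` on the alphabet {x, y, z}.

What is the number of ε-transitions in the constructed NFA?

18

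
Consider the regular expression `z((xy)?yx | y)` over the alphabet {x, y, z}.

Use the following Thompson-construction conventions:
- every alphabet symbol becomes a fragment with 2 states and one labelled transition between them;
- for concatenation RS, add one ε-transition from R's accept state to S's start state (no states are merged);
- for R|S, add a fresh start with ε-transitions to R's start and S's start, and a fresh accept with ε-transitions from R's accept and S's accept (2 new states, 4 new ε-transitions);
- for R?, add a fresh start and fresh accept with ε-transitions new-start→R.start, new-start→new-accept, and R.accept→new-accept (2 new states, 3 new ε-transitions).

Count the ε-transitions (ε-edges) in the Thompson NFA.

Building bottom-up:
Each of the 6 symbol leaves contributes 0 ε-transitions.
  xy — 1 ε-transition
  (xy)? — 4 ε-transitions
  (xy)?yx — 6 ε-transitions
  (xy)?yx | y — 10 ε-transitions
  z((xy)?yx | y) — 11 ε-transitions

11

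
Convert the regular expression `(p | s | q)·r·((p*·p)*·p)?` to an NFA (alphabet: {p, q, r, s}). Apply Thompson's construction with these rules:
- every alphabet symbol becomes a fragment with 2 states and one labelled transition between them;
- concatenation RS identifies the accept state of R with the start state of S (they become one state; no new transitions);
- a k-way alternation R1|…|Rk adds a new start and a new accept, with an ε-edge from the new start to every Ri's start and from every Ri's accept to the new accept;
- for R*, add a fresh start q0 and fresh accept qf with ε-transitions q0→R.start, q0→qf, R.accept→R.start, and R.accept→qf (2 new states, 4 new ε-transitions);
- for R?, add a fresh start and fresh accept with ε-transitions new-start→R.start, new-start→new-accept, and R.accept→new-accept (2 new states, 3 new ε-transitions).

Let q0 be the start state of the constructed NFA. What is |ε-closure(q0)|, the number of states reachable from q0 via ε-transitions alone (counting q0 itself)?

Work bottom-up. For each fragment F, track |ε-closure(F.start)| and whether F's accept lies in that closure (i.e. whether F accepts ε). A single-symbol fragment has closure size 1 and does not accept ε.
  p | s | q → new start ε-reaches every alternative's start; none of them accept ε, so the new accept is not reached: |closure| = 1 + 1 + 1 + 1 = 4
  p* → |closure| = 1 (new start) + 1 (body) + 1 (new accept) = 3
  p*·p → |closure| = 3 + (1−1) = 3 (closure spills across the concat boundary because the left factor accepts ε)
  (p*·p)* → the star's fresh start ε-reaches both the body's start and the fresh accept: |closure| = 2 + 3 = 5
  (p*·p)*·p → |closure| = 5 + (1−1) = 5 (closure spills across the concat boundary because the left factor accepts ε)
  ((p*·p)*·p)? → |closure| = 1 (new start) + 5 (body) + 1 (new accept, via ε) = 7
  (p | s | q)·r·((p*·p)*·p)? → |closure| equals the left operand's closure size = 4 (its accept is not ε-reachable, so the closure stops there)

4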